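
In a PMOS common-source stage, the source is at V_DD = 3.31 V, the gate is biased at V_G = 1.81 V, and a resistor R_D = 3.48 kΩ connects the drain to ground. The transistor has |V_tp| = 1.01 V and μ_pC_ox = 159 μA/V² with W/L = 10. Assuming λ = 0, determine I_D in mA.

I_D = 0.191 mA

V_SG = V_DD − V_G = 3.31 − 1.81 = 1.5 V, so V_ov = 1.5 − 1.01 = 0.49 V.
k_p = μ_pC_ox · (W/L) = 1.59 mA/V².
Assume saturation: I_D = ½ k_p V_ov² = 0.5 × 1.59 × 0.49² = 0.191 mA, giving V_SD = V_DD − I_D R_D = 3.31 − 0.191 × 3.48 = 2.65 V.
V_SD = 2.65 V ≥ V_ov = 0.49 V, confirming saturation.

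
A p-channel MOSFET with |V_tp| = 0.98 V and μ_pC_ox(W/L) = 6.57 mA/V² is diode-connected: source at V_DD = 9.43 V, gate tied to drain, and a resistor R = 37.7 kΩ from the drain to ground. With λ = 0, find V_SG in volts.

With gate tied to drain, V_SG = V_SD ≥ V_SG − |V_tp|, so the device is in saturation.
KCL at the drain: ½ k_p (V_SG − |V_tp|)² = (V_DD − V_SG)/R.
Let x = V_SG − 0.98. Then 124 x² + x − 8.45 = 0, giving x = 0.257 V (positive root), so V_SG = 1.24 V.
I_D = (V_DD − V_SG)/R = (9.43 − 1.24) / 37.7 = 0.217 mA.

V_SG = 1.24 V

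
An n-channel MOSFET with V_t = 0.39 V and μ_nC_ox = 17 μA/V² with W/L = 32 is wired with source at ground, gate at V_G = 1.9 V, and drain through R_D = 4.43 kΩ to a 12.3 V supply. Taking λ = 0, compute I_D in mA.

V_GS = V_G = 1.9 V, so V_ov = 1.9 − 0.39 = 1.51 V.
k_n = μ_nC_ox · (W/L) = 0.544 mA/V².
Assume saturation: I_D = ½ k_n V_ov² = 0.5 × 0.544 × 1.51² = 0.62 mA, giving V_DS = V_DD − I_D R_D = 12.3 − 0.62 × 4.43 = 9.55 V.
V_DS = 9.55 V ≥ V_ov = 1.51 V, confirming saturation.

I_D = 0.620 mA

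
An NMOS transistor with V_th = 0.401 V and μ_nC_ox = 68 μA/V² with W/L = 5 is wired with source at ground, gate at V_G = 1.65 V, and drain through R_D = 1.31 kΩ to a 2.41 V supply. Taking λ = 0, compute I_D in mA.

I_D = 0.265 mA

V_GS = V_G = 1.65 V, so V_ov = 1.65 − 0.401 = 1.25 V.
k_n = μ_nC_ox · (W/L) = 0.34 mA/V².
Assume saturation: I_D = ½ k_n V_ov² = 0.5 × 0.34 × 1.25² = 0.265 mA, giving V_DS = V_DD − I_D R_D = 2.41 − 0.265 × 1.31 = 2.06 V.
V_DS = 2.06 V ≥ V_ov = 1.25 V, confirming saturation.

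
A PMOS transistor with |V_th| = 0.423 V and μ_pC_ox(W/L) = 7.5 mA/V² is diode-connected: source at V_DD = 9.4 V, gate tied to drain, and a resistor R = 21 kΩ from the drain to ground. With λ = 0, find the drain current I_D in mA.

With gate tied to drain, V_SG = V_SD ≥ V_SG − |V_th|, so the device is in saturation.
KCL at the drain: ½ k_p (V_SG − |V_th|)² = (V_DD − V_SG)/R.
Let x = V_SG − 0.423. Then 78.8 x² + x − 8.977 = 0, giving x = 0.331 V (positive root), so V_SG = 0.754 V.
I_D = (V_DD − V_SG)/R = (9.4 − 0.754) / 21 = 0.412 mA.

I_D = 0.412 mA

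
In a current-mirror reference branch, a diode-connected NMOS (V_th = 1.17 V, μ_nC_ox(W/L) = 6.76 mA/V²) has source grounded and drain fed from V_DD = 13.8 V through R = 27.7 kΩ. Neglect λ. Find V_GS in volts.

V_GS = 1.53 V

With gate tied to drain, V_GS = V_DS ≥ V_GS − V_th, so the device is in saturation.
KCL at the drain: ½ k_n (V_GS − V_th)² = (V_DD − V_GS)/R.
Let x = V_GS − 1.17. Then 93.6 x² + x − 12.63 = 0, giving x = 0.362 V (positive root), so V_GS = 1.53 V.
I_D = (V_DD − V_GS)/R = (13.8 − 1.53) / 27.7 = 0.443 mA.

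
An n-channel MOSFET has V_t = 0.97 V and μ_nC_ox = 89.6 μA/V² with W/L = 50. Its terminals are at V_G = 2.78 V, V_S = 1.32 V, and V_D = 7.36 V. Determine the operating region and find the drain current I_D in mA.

Saturation; I_D = 0.538 mA

V_GS = V_G − V_S = 2.78 − 1.32 = 1.46 V; V_DS = V_D − V_S = 7.36 − 1.32 = 6.04 V.
k_n = μ_nC_ox · (W/L) = 4.48 mA/V².
V_ov = V_GS − V_t = 1.46 − 0.97 = 0.49 V.
Since V_DS = 6.04 V ≥ V_ov = 0.49 V, the device is in saturation.
I_D = ½ k_n V_ov² = 0.5 × 4.48 × 0.49² = 0.538 mA.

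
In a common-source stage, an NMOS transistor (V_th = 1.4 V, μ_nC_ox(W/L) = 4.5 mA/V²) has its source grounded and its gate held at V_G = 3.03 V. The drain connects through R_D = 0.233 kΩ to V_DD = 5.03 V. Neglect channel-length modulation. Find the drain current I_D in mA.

V_GS = V_G = 3.03 V, so V_ov = 3.03 − 1.4 = 1.63 V.
Assume saturation: I_D = ½ k_n V_ov² = 0.5 × 4.5 × 1.63² = 5.98 mA, giving V_DS = V_DD − I_D R_D = 5.03 − 5.98 × 0.233 = 3.64 V.
V_DS = 3.64 V ≥ V_ov = 1.63 V, confirming saturation.

I_D = 5.98 mA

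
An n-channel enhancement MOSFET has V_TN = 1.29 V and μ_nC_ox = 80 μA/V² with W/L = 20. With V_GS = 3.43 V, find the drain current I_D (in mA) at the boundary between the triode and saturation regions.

I_D = 3.66 mA

At the boundary V_DS = V_ov = V_GS − V_TN = 3.43 − 1.29 = 2.14 V.
k_n = μ_nC_ox · (W/L) = 1.6 mA/V².
I_D = ½ k_n V_ov² = 0.5 × 1.6 × 2.14² = 3.66 mA.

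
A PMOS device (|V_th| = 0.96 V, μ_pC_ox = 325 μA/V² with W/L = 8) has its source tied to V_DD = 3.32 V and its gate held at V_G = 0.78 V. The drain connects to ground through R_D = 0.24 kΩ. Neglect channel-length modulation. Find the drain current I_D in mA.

I_D = 3.25 mA

V_SG = V_DD − V_G = 3.32 − 0.78 = 2.54 V, so V_ov = 2.54 − 0.96 = 1.58 V.
k_p = μ_pC_ox · (W/L) = 2.6 mA/V².
Assume saturation: I_D = ½ k_p V_ov² = 0.5 × 2.6 × 1.58² = 3.25 mA, giving V_SD = V_DD − I_D R_D = 3.32 − 3.25 × 0.24 = 2.54 V.
V_SD = 2.54 V ≥ V_ov = 1.58 V, confirming saturation.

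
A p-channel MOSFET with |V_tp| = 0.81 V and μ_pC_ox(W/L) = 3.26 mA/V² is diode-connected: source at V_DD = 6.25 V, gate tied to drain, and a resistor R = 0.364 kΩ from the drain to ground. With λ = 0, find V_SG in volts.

V_SG = 3.11 V

With gate tied to drain, V_SG = V_SD ≥ V_SG − |V_tp|, so the device is in saturation.
KCL at the drain: ½ k_p (V_SG − |V_tp|)² = (V_DD − V_SG)/R.
Let x = V_SG − 0.81. Then 0.593 x² + x − 5.44 = 0, giving x = 2.3 V (positive root), so V_SG = 3.11 V.
I_D = (V_DD − V_SG)/R = (6.25 − 3.11) / 0.364 = 8.63 mA.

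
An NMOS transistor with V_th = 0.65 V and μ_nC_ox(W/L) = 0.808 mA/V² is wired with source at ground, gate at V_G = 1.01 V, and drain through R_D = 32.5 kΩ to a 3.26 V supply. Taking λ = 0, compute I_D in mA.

V_GS = V_G = 1.01 V, so V_ov = 1.01 − 0.65 = 0.36 V.
Assume saturation: I_D = ½ k_n V_ov² = 0.5 × 0.808 × 0.36² = 0.0524 mA, giving V_DS = V_DD − I_D R_D = 3.26 − 0.0524 × 32.5 = 1.56 V.
V_DS = 1.56 V ≥ V_ov = 0.36 V, confirming saturation.

I_D = 0.0524 mA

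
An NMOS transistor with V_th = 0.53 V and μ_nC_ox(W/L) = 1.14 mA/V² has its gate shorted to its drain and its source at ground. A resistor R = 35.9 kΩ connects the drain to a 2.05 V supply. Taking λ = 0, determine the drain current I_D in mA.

With gate tied to drain, V_GS = V_DS ≥ V_GS − V_th, so the device is in saturation.
KCL at the drain: ½ k_n (V_GS − V_th)² = (V_DD − V_GS)/R.
Let x = V_GS − 0.53. Then 20.5 x² + x − 1.52 = 0, giving x = 0.249 V (positive root), so V_GS = 0.779 V.
I_D = (V_DD − V_GS)/R = (2.05 − 0.779) / 35.9 = 0.0354 mA.

I_D = 0.0354 mA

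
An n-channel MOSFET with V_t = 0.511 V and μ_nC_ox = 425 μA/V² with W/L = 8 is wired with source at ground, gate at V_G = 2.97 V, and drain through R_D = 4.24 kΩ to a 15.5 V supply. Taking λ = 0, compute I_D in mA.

V_GS = V_G = 2.97 V, so V_ov = 2.97 − 0.511 = 2.46 V.
k_n = μ_nC_ox · (W/L) = 3.4 mA/V².
Assume saturation: I_D = ½ k_n V_ov² = 0.5 × 3.4 × 2.46² = 10.3 mA, giving V_DS = V_DD − I_D R_D = 15.5 − 10.3 × 4.24 = -28.1 V.
But -28.1 V < V_ov = 2.46 V, so the device is actually in triode.
In triode I_D = k_n[V_ov V_DS − ½ V_DS²] and I_D = (V_DD − V_DS)/R_D. Equating: 7.21 V_DS² − 36.45 V_DS + 15.5 = 0, giving V_DS = 0.469 V (the root below V_ov).
I_D = (15.5 − 0.469) / 4.24 = 3.55 mA.

I_D = 3.55 mA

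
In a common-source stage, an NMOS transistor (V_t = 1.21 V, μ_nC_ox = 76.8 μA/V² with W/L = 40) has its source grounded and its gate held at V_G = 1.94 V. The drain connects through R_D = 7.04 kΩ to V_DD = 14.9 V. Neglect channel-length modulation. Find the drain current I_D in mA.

V_GS = V_G = 1.94 V, so V_ov = 1.94 − 1.21 = 0.73 V.
k_n = μ_nC_ox · (W/L) = 3.072 mA/V².
Assume saturation: I_D = ½ k_n V_ov² = 0.5 × 3.072 × 0.73² = 0.819 mA, giving V_DS = V_DD − I_D R_D = 14.9 − 0.819 × 7.04 = 9.14 V.
V_DS = 9.14 V ≥ V_ov = 0.73 V, confirming saturation.

I_D = 0.819 mA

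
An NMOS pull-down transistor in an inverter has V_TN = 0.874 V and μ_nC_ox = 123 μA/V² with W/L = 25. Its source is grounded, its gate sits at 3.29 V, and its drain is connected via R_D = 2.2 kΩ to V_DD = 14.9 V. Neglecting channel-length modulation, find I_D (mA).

I_D = 6.28 mA

V_GS = V_G = 3.29 V, so V_ov = 3.29 − 0.874 = 2.42 V.
k_n = μ_nC_ox · (W/L) = 3.075 mA/V².
Assume saturation: I_D = ½ k_n V_ov² = 0.5 × 3.075 × 2.42² = 8.97 mA, giving V_DS = V_DD − I_D R_D = 14.9 − 8.97 × 2.2 = -4.84 V.
But -4.84 V < V_ov = 2.42 V, so the device is actually in triode.
In triode I_D = k_n[V_ov V_DS − ½ V_DS²] and I_D = (V_DD − V_DS)/R_D. Equating: 3.38 V_DS² − 17.34 V_DS + 14.9 = 0, giving V_DS = 1.09 V (the root below V_ov).
I_D = (14.9 − 1.09) / 2.2 = 6.28 mA.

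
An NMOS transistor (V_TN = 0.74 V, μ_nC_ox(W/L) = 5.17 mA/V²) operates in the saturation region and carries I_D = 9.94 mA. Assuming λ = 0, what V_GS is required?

In saturation I_D = ½ k_n (V_GS − V_TN)², so V_GS − V_TN = √(2 I_D / k_n) = √(2 × 9.94 / 5.17) = 1.96 V.
V_GS = 0.74 + 1.96 = 2.7 V.

V_GS = 2.70 V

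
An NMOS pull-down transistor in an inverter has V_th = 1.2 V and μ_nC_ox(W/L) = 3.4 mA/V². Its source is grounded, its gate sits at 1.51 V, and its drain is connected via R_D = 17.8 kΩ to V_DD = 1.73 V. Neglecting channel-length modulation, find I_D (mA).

I_D = 0.0913 mA

V_GS = V_G = 1.51 V, so V_ov = 1.51 − 1.2 = 0.31 V.
Assume saturation: I_D = ½ k_n V_ov² = 0.5 × 3.4 × 0.31² = 0.163 mA, giving V_DS = V_DD − I_D R_D = 1.73 − 0.163 × 17.8 = -1.18 V.
But -1.18 V < V_ov = 0.31 V, so the device is actually in triode.
In triode I_D = k_n[V_ov V_DS − ½ V_DS²] and I_D = (V_DD − V_DS)/R_D. Equating: 30.3 V_DS² − 19.76 V_DS + 1.73 = 0, giving V_DS = 0.104 V (the root below V_ov).
I_D = (1.73 − 0.104) / 17.8 = 0.0913 mA.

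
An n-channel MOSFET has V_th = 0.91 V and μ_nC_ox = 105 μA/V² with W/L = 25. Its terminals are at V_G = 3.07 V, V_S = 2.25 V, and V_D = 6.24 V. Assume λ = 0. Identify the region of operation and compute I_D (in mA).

V_GS = V_G − V_S = 3.07 − 2.25 = 0.82 V; V_DS = V_D − V_S = 6.24 − 2.25 = 3.99 V.
V_GS = 0.82 V < V_th = 0.91 V, so the transistor is in cutoff.

Cutoff; I_D = 0 mA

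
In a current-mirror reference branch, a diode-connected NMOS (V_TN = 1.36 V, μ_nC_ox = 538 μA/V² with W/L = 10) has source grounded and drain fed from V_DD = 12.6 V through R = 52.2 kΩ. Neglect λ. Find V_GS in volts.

With gate tied to drain, V_GS = V_DS ≥ V_GS − V_TN, so the device is in saturation.
k_n = μ_nC_ox · (W/L) = 5.38 mA/V².
KCL at the drain: ½ k_n (V_GS − V_TN)² = (V_DD − V_GS)/R.
Let x = V_GS − 1.36. Then 140 x² + x − 11.24 = 0, giving x = 0.279 V (positive root), so V_GS = 1.64 V.
I_D = (V_DD − V_GS)/R = (12.6 − 1.64) / 52.2 = 0.21 mA.

V_GS = 1.64 V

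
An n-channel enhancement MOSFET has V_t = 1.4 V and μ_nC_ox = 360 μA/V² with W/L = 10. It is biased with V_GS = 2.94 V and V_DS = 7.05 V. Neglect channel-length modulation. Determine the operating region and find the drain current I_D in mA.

Saturation; I_D = 4.27 mA

k_n = μ_nC_ox · (W/L) = 3.6 mA/V².
V_ov = V_GS − V_t = 2.94 − 1.4 = 1.54 V.
Since V_DS = 7.05 V ≥ V_ov = 1.54 V, the device is in saturation.
I_D = ½ k_n V_ov² = 0.5 × 3.6 × 1.54² = 4.27 mA.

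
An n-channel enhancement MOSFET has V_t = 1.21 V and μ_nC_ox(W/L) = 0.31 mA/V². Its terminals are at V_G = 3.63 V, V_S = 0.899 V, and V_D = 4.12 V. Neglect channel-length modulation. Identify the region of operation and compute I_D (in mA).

Saturation; I_D = 0.359 mA

V_GS = V_G − V_S = 3.63 − 0.899 = 2.73 V; V_DS = V_D − V_S = 4.12 − 0.899 = 3.22 V.
V_ov = V_GS − V_t = 2.73 − 1.21 = 1.52 V.
Since V_DS = 3.22 V ≥ V_ov = 1.52 V, the device is in saturation.
I_D = ½ k_n V_ov² = 0.5 × 0.31 × 1.52² = 0.359 mA.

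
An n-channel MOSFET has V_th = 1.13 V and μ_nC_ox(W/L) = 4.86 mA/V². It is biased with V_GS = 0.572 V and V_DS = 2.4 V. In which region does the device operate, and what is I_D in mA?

V_GS = 0.572 V < V_th = 1.13 V, so the transistor is in cutoff.

Cutoff; I_D = 0 mA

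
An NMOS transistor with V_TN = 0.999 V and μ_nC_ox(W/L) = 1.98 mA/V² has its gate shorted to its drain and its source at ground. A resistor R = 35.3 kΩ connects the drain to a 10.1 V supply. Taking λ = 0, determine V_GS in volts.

V_GS = 1.50 V

With gate tied to drain, V_GS = V_DS ≥ V_GS − V_TN, so the device is in saturation.
KCL at the drain: ½ k_n (V_GS − V_TN)² = (V_DD − V_GS)/R.
Let x = V_GS − 0.999. Then 34.9 x² + x − 9.101 = 0, giving x = 0.496 V (positive root), so V_GS = 1.5 V.
I_D = (V_DD − V_GS)/R = (10.1 − 1.5) / 35.3 = 0.244 mA.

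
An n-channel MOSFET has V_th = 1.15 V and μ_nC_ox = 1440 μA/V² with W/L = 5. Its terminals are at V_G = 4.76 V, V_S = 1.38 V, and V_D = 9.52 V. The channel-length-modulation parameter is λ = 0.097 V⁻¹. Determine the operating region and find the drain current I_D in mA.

Saturation; I_D = 32.0 mA

V_GS = V_G − V_S = 4.76 − 1.38 = 3.38 V; V_DS = V_D − V_S = 9.52 − 1.38 = 8.14 V.
k_n = μ_nC_ox · (W/L) = 7.2 mA/V².
V_ov = V_GS − V_th = 3.38 − 1.15 = 2.23 V.
Since V_DS = 8.14 V ≥ V_ov = 2.23 V, the device is in saturation.
I_D = ½ k_n V_ov² (1 + λ V_DS) = 0.5 × 7.2 × 2.23² × (1 + 0.097 × 8.14) = 32 mA.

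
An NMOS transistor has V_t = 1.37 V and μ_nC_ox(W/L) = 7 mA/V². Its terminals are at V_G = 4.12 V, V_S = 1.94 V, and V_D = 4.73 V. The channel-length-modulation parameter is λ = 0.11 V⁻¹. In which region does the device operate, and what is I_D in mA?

Saturation; I_D = 3.00 mA

V_GS = V_G − V_S = 4.12 − 1.94 = 2.18 V; V_DS = V_D − V_S = 4.73 − 1.94 = 2.79 V.
V_ov = V_GS − V_t = 2.18 − 1.37 = 0.81 V.
Since V_DS = 2.79 V ≥ V_ov = 0.81 V, the device is in saturation.
I_D = ½ k_n V_ov² (1 + λ V_DS) = 0.5 × 7 × 0.81² × (1 + 0.11 × 2.79) = 3 mA.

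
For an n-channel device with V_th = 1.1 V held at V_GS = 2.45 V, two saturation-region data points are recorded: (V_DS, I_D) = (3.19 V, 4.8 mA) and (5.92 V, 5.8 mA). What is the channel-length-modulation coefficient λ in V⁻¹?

With V_GS fixed, I_D ∝ (1 + λ V_DS) in saturation, so I_D2/I_D1 = (1 + λ V_DS2)/(1 + λ V_DS1).
5.8/4.8 = 1.208 = (1 + 5.92 λ)/(1 + 3.19 λ).
Solving: λ (I_D1 V_DS2 − I_D2 V_DS1) = I_D2 − I_D1, so λ = (5.8 − 4.8) / (4.8 × 5.92 − 5.8 × 3.19) = 1 / 9.91 = 0.101 V⁻¹.

λ = 0.101 V⁻¹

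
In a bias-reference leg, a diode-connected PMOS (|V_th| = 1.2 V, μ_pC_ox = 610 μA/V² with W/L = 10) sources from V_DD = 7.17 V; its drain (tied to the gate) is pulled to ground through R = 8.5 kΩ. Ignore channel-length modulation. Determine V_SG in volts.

V_SG = 1.66 V

With gate tied to drain, V_SG = V_SD ≥ V_SG − |V_th|, so the device is in saturation.
k_p = μ_pC_ox · (W/L) = 6.1 mA/V².
KCL at the drain: ½ k_p (V_SG − |V_th|)² = (V_DD − V_SG)/R.
Let x = V_SG − 1.2. Then 25.9 x² + x − 5.97 = 0, giving x = 0.461 V (positive root), so V_SG = 1.66 V.
I_D = (V_DD − V_SG)/R = (7.17 − 1.66) / 8.5 = 0.648 mA.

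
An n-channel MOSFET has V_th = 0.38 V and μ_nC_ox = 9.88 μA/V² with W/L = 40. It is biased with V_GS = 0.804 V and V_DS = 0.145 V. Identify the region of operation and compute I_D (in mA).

Triode; I_D = 0.0201 mA

k_n = μ_nC_ox · (W/L) = 0.3952 mA/V².
V_ov = V_GS − V_th = 0.804 − 0.38 = 0.424 V.
Since V_DS = 0.145 V < V_ov = 0.424 V, the device is in the triode region.
I_D = k_n [V_ov · V_DS − ½ V_DS²] = 0.3952 × [0.424 × 0.145 − 0.5 × 0.145²] = 0.0201 mA.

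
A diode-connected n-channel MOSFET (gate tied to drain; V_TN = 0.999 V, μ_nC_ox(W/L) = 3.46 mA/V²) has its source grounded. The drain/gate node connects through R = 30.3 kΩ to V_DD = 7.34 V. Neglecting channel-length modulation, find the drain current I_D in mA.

With gate tied to drain, V_GS = V_DS ≥ V_GS − V_TN, so the device is in saturation.
KCL at the drain: ½ k_n (V_GS − V_TN)² = (V_DD − V_GS)/R.
Let x = V_GS − 0.999. Then 52.4 x² + x − 6.341 = 0, giving x = 0.338 V (positive root), so V_GS = 1.34 V.
I_D = (V_DD − V_GS)/R = (7.34 − 1.34) / 30.3 = 0.198 mA.

I_D = 0.198 mA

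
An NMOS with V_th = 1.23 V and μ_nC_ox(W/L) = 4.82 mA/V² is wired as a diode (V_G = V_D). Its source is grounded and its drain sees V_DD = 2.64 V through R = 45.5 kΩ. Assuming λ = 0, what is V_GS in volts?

V_GS = 1.34 V

With gate tied to drain, V_GS = V_DS ≥ V_GS − V_th, so the device is in saturation.
KCL at the drain: ½ k_n (V_GS − V_th)² = (V_DD − V_GS)/R.
Let x = V_GS − 1.23. Then 110 x² + x − 1.41 = 0, giving x = 0.109 V (positive root), so V_GS = 1.34 V.
I_D = (V_DD − V_GS)/R = (2.64 − 1.34) / 45.5 = 0.0286 mA.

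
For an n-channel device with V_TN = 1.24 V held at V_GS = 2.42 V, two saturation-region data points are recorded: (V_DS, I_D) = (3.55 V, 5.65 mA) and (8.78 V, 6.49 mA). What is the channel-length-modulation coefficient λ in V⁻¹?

λ = 0.0316 V⁻¹

With V_GS fixed, I_D ∝ (1 + λ V_DS) in saturation, so I_D2/I_D1 = (1 + λ V_DS2)/(1 + λ V_DS1).
6.49/5.65 = 1.149 = (1 + 8.78 λ)/(1 + 3.55 λ).
Solving: λ (I_D1 V_DS2 − I_D2 V_DS1) = I_D2 − I_D1, so λ = (6.49 − 5.65) / (5.65 × 8.78 − 6.49 × 3.55) = 0.84 / 26.6 = 0.0316 V⁻¹.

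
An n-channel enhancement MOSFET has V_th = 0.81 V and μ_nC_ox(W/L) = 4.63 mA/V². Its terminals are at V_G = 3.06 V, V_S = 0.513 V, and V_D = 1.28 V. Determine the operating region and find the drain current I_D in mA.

V_GS = V_G − V_S = 3.06 − 0.513 = 2.55 V; V_DS = V_D − V_S = 1.28 − 0.513 = 0.767 V.
V_ov = V_GS − V_th = 2.55 − 0.81 = 1.74 V.
Since V_DS = 0.767 V < V_ov = 1.74 V, the device is in the triode region.
I_D = k_n [V_ov · V_DS − ½ V_DS²] = 4.63 × [1.74 × 0.767 − 0.5 × 0.767²] = 4.81 mA.

Triode; I_D = 4.81 mA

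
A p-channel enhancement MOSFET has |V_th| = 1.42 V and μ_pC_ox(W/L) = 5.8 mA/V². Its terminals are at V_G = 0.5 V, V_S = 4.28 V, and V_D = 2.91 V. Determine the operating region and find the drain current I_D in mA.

V_SG = V_S − V_G = 4.28 − 0.5 = 3.78 V; V_SD = V_S − V_D = 4.28 − 2.91 = 1.37 V.
V_ov = V_SG − |V_th| = 3.78 − 1.42 = 2.36 V.
Since V_SD = 1.37 V < V_ov = 2.36 V, the device is in the triode region.
I_D = k_p [V_ov · V_SD − ½ V_SD²] = 5.8 × [2.36 × 1.37 − 0.5 × 1.37²] = 13.3 mA.

Triode; I_D = 13.3 mA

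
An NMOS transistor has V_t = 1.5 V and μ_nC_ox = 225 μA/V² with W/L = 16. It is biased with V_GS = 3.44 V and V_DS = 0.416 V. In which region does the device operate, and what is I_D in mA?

k_n = μ_nC_ox · (W/L) = 3.6 mA/V².
V_ov = V_GS − V_t = 3.44 − 1.5 = 1.94 V.
Since V_DS = 0.416 V < V_ov = 1.94 V, the device is in the triode region.
I_D = k_n [V_ov · V_DS − ½ V_DS²] = 3.6 × [1.94 × 0.416 − 0.5 × 0.416²] = 2.59 mA.

Triode; I_D = 2.59 mA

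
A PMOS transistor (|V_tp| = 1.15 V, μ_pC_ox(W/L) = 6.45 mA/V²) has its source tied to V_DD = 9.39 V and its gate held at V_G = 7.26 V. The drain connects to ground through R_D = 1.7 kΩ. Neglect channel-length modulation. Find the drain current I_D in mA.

I_D = 3.10 mA

V_SG = V_DD − V_G = 9.39 − 7.26 = 2.13 V, so V_ov = 2.13 − 1.15 = 0.98 V.
Assume saturation: I_D = ½ k_p V_ov² = 0.5 × 6.45 × 0.98² = 3.1 mA, giving V_SD = V_DD − I_D R_D = 9.39 − 3.1 × 1.7 = 4.12 V.
V_SD = 4.12 V ≥ V_ov = 0.98 V, confirming saturation.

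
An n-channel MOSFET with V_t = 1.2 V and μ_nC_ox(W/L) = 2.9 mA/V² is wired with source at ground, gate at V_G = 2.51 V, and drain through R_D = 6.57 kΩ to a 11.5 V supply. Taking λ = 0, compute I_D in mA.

V_GS = V_G = 2.51 V, so V_ov = 2.51 − 1.2 = 1.31 V.
Assume saturation: I_D = ½ k_n V_ov² = 0.5 × 2.9 × 1.31² = 2.49 mA, giving V_DS = V_DD − I_D R_D = 11.5 − 2.49 × 6.57 = -4.85 V.
But -4.85 V < V_ov = 1.31 V, so the device is actually in triode.
In triode I_D = k_n[V_ov V_DS − ½ V_DS²] and I_D = (V_DD − V_DS)/R_D. Equating: 9.53 V_DS² − 25.96 V_DS + 11.5 = 0, giving V_DS = 0.557 V (the root below V_ov).
I_D = (11.5 − 0.557) / 6.57 = 1.67 mA.

I_D = 1.67 mA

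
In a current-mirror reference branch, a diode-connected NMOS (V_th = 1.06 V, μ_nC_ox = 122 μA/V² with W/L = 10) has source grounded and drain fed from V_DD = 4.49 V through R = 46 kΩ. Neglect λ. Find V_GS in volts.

V_GS = 1.39 V

With gate tied to drain, V_GS = V_DS ≥ V_GS − V_th, so the device is in saturation.
k_n = μ_nC_ox · (W/L) = 1.22 mA/V².
KCL at the drain: ½ k_n (V_GS − V_th)² = (V_DD − V_GS)/R.
Let x = V_GS − 1.06. Then 28.1 x² + x − 3.43 = 0, giving x = 0.332 V (positive root), so V_GS = 1.39 V.
I_D = (V_DD − V_GS)/R = (4.49 − 1.39) / 46 = 0.0673 mA.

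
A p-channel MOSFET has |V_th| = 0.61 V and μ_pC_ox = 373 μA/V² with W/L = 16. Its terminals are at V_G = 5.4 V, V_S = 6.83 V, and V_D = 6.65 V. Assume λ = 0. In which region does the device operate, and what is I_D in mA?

V_SG = V_S − V_G = 6.83 − 5.4 = 1.43 V; V_SD = V_S − V_D = 6.83 − 6.65 = 0.18 V.
k_p = μ_pC_ox · (W/L) = 5.968 mA/V².
V_ov = V_SG − |V_th| = 1.43 − 0.61 = 0.82 V.
Since V_SD = 0.18 V < V_ov = 0.82 V, the device is in the triode region.
I_D = k_p [V_ov · V_SD − ½ V_SD²] = 5.968 × [0.82 × 0.18 − 0.5 × 0.18²] = 0.784 mA.

Triode; I_D = 0.784 mA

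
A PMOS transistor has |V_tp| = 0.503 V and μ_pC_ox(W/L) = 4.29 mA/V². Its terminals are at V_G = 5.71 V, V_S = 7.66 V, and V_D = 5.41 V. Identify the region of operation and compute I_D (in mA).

V_SG = V_S − V_G = 7.66 − 5.71 = 1.95 V; V_SD = V_S − V_D = 7.66 − 5.41 = 2.25 V.
V_ov = V_SG − |V_tp| = 1.95 − 0.503 = 1.45 V.
Since V_SD = 2.25 V ≥ V_ov = 1.45 V, the device is in saturation.
I_D = ½ k_p V_ov² = 0.5 × 4.29 × 1.45² = 4.49 mA.

Saturation; I_D = 4.49 mA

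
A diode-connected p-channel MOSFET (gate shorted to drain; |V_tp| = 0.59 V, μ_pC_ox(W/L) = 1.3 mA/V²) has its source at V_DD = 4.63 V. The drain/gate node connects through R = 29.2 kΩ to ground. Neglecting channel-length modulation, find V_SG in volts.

V_SG = 1.03 V

With gate tied to drain, V_SG = V_SD ≥ V_SG − |V_tp|, so the device is in saturation.
KCL at the drain: ½ k_p (V_SG − |V_tp|)² = (V_DD − V_SG)/R.
Let x = V_SG − 0.59. Then 19 x² + x − 4.04 = 0, giving x = 0.436 V (positive root), so V_SG = 1.03 V.
I_D = (V_DD − V_SG)/R = (4.63 − 1.03) / 29.2 = 0.123 mA.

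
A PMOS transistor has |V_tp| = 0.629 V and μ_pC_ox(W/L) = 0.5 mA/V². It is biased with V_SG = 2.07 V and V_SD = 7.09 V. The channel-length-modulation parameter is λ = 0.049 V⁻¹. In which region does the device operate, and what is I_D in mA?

Saturation; I_D = 0.699 mA

V_ov = V_SG − |V_tp| = 2.07 − 0.629 = 1.44 V.
Since V_SD = 7.09 V ≥ V_ov = 1.44 V, the device is in saturation.
I_D = ½ k_p V_ov² (1 + λ V_SD) = 0.5 × 0.5 × 1.44² × (1 + 0.049 × 7.09) = 0.699 mA.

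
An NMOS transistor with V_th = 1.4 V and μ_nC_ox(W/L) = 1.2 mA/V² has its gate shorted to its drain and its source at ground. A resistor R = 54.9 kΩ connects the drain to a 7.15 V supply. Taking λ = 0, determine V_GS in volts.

V_GS = 1.80 V

With gate tied to drain, V_GS = V_DS ≥ V_GS − V_th, so the device is in saturation.
KCL at the drain: ½ k_n (V_GS − V_th)² = (V_DD − V_GS)/R.
Let x = V_GS − 1.4. Then 32.9 x² + x − 5.75 = 0, giving x = 0.403 V (positive root), so V_GS = 1.8 V.
I_D = (V_DD − V_GS)/R = (7.15 − 1.8) / 54.9 = 0.0974 mA.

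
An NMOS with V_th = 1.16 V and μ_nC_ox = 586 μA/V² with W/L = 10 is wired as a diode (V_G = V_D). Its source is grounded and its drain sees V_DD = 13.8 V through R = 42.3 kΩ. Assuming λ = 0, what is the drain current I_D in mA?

With gate tied to drain, V_GS = V_DS ≥ V_GS − V_th, so the device is in saturation.
k_n = μ_nC_ox · (W/L) = 5.86 mA/V².
KCL at the drain: ½ k_n (V_GS − V_th)² = (V_DD − V_GS)/R.
Let x = V_GS − 1.16. Then 124 x² + x − 12.64 = 0, giving x = 0.315 V (positive root), so V_GS = 1.48 V.
I_D = (V_DD − V_GS)/R = (13.8 − 1.48) / 42.3 = 0.291 mA.

I_D = 0.291 mA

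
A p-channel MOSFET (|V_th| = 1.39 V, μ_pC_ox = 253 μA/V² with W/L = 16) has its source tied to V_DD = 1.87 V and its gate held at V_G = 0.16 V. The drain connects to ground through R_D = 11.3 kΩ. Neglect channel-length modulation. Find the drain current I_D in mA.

I_D = 0.152 mA

V_SG = V_DD − V_G = 1.87 − 0.16 = 1.71 V, so V_ov = 1.71 − 1.39 = 0.32 V.
k_p = μ_pC_ox · (W/L) = 4.048 mA/V².
Assume saturation: I_D = ½ k_p V_ov² = 0.5 × 4.048 × 0.32² = 0.207 mA, giving V_SD = V_DD − I_D R_D = 1.87 − 0.207 × 11.3 = -0.472 V.
But -0.472 V < V_ov = 0.32 V, so the device is actually in triode.
In triode I_D = k_p[V_ov V_SD − ½ V_SD²] and I_D = (V_DD − V_SD)/R_D. Equating: 22.9 V_SD² − 15.64 V_SD + 1.87 = 0, giving V_SD = 0.154 V (the root below V_ov).
I_D = (1.87 − 0.154) / 11.3 = 0.152 mA.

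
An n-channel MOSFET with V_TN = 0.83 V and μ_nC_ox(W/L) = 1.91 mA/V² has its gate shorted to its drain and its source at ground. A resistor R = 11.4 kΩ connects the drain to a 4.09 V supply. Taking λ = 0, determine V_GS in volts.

With gate tied to drain, V_GS = V_DS ≥ V_GS − V_TN, so the device is in saturation.
KCL at the drain: ½ k_n (V_GS − V_TN)² = (V_DD − V_GS)/R.
Let x = V_GS − 0.83. Then 10.9 x² + x − 3.26 = 0, giving x = 0.503 V (positive root), so V_GS = 1.33 V.
I_D = (V_DD − V_GS)/R = (4.09 − 1.33) / 11.4 = 0.242 mA.

V_GS = 1.33 V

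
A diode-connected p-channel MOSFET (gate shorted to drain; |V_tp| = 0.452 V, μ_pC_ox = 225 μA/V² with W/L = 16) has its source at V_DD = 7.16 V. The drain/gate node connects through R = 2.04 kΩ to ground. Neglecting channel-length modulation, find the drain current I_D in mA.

With gate tied to drain, V_SG = V_SD ≥ V_SG − |V_tp|, so the device is in saturation.
k_p = μ_pC_ox · (W/L) = 3.6 mA/V².
KCL at the drain: ½ k_p (V_SG − |V_tp|)² = (V_DD − V_SG)/R.
Let x = V_SG − 0.452. Then 3.67 x² + x − 6.708 = 0, giving x = 1.22 V (positive root), so V_SG = 1.67 V.
I_D = (V_DD − V_SG)/R = (7.16 − 1.67) / 2.04 = 2.69 mA.

I_D = 2.69 mA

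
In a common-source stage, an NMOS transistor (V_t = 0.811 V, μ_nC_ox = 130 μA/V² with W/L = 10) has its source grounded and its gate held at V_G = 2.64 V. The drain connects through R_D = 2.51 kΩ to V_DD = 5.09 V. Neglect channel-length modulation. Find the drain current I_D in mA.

V_GS = V_G = 2.64 V, so V_ov = 2.64 − 0.811 = 1.83 V.
k_n = μ_nC_ox · (W/L) = 1.3 mA/V².
Assume saturation: I_D = ½ k_n V_ov² = 0.5 × 1.3 × 1.83² = 2.17 mA, giving V_DS = V_DD − I_D R_D = 5.09 − 2.17 × 2.51 = -0.368 V.
But -0.368 V < V_ov = 1.83 V, so the device is actually in triode.
In triode I_D = k_n[V_ov V_DS − ½ V_DS²] and I_D = (V_DD − V_DS)/R_D. Equating: 1.63 V_DS² − 6.968 V_DS + 5.09 = 0, giving V_DS = 0.935 V (the root below V_ov).
I_D = (5.09 − 0.935) / 2.51 = 1.66 mA.

I_D = 1.66 mA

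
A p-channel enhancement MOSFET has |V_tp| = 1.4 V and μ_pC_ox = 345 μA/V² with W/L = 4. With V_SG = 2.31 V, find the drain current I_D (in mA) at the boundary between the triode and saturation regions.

At the boundary V_SD = V_ov = V_SG − |V_tp| = 2.31 − 1.4 = 0.91 V.
k_p = μ_pC_ox · (W/L) = 1.38 mA/V².
I_D = ½ k_p V_ov² = 0.5 × 1.38 × 0.91² = 0.571 mA.

I_D = 0.571 mA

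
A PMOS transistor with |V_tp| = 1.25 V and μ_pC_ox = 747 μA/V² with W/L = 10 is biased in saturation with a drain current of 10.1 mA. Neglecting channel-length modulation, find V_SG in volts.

V_SG = 2.89 V

k_p = μ_pC_ox · (W/L) = 7.47 mA/V².
In saturation I_D = ½ k_p (V_SG − |V_tp|)², so V_SG − |V_tp| = √(2 I_D / k_p) = √(2 × 10.1 / 7.47) = 1.64 V.
V_SG = 1.25 + 1.64 = 2.89 V.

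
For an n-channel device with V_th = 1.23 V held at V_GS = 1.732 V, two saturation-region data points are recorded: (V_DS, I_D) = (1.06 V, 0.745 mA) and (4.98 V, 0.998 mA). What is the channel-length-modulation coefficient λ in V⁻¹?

With V_GS fixed, I_D ∝ (1 + λ V_DS) in saturation, so I_D2/I_D1 = (1 + λ V_DS2)/(1 + λ V_DS1).
0.998/0.745 = 1.34 = (1 + 4.98 λ)/(1 + 1.06 λ).
Solving: λ (I_D1 V_DS2 − I_D2 V_DS1) = I_D2 − I_D1, so λ = (0.998 − 0.745) / (0.745 × 4.98 − 0.998 × 1.06) = 0.253 / 2.65 = 0.0954 V⁻¹.

λ = 0.0954 V⁻¹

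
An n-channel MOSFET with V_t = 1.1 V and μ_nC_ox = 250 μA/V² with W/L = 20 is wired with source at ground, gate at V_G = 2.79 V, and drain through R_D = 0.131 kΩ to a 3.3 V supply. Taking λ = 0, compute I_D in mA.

I_D = 7.14 mA

V_GS = V_G = 2.79 V, so V_ov = 2.79 − 1.1 = 1.69 V.
k_n = μ_nC_ox · (W/L) = 5 mA/V².
Assume saturation: I_D = ½ k_n V_ov² = 0.5 × 5 × 1.69² = 7.14 mA, giving V_DS = V_DD − I_D R_D = 3.3 − 7.14 × 0.131 = 2.36 V.
V_DS = 2.36 V ≥ V_ov = 1.69 V, confirming saturation.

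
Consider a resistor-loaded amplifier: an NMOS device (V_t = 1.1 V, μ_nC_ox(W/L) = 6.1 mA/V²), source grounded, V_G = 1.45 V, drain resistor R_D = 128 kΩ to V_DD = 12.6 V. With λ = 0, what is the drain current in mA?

V_GS = V_G = 1.45 V, so V_ov = 1.45 − 1.1 = 0.35 V.
Assume saturation: I_D = ½ k_n V_ov² = 0.5 × 6.1 × 0.35² = 0.374 mA, giving V_DS = V_DD − I_D R_D = 12.6 − 0.374 × 128 = -35.2 V.
But -35.2 V < V_ov = 0.35 V, so the device is actually in triode.
In triode I_D = k_n[V_ov V_DS − ½ V_DS²] and I_D = (V_DD − V_DS)/R_D. Equating: 390 V_DS² − 274.3 V_DS + 12.6 = 0, giving V_DS = 0.0494 V (the root below V_ov).
I_D = (12.6 − 0.0494) / 128 = 0.0981 mA.

I_D = 0.0981 mA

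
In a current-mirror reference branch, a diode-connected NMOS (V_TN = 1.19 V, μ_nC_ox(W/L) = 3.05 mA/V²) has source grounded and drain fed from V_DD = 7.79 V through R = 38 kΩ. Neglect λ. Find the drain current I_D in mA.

With gate tied to drain, V_GS = V_DS ≥ V_GS − V_TN, so the device is in saturation.
KCL at the drain: ½ k_n (V_GS − V_TN)² = (V_DD − V_GS)/R.
Let x = V_GS − 1.19. Then 57.9 x² + x − 6.6 = 0, giving x = 0.329 V (positive root), so V_GS = 1.52 V.
I_D = (V_DD − V_GS)/R = (7.79 − 1.52) / 38 = 0.165 mA.

I_D = 0.165 mA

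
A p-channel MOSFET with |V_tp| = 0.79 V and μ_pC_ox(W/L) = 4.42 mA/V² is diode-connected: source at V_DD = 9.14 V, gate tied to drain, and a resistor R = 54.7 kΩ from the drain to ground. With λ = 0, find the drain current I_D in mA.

I_D = 0.148 mA

With gate tied to drain, V_SG = V_SD ≥ V_SG − |V_tp|, so the device is in saturation.
KCL at the drain: ½ k_p (V_SG − |V_tp|)² = (V_DD − V_SG)/R.
Let x = V_SG − 0.79. Then 121 x² + x − 8.35 = 0, giving x = 0.259 V (positive root), so V_SG = 1.05 V.
I_D = (V_DD − V_SG)/R = (9.14 − 1.05) / 54.7 = 0.148 mA.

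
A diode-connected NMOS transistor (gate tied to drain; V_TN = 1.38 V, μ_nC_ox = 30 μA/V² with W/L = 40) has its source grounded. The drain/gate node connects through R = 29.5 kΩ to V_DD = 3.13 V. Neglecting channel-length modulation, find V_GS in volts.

V_GS = 1.67 V

With gate tied to drain, V_GS = V_DS ≥ V_GS − V_TN, so the device is in saturation.
k_n = μ_nC_ox · (W/L) = 1.2 mA/V².
KCL at the drain: ½ k_n (V_GS − V_TN)² = (V_DD − V_GS)/R.
Let x = V_GS − 1.38. Then 17.7 x² + x − 1.75 = 0, giving x = 0.287 V (positive root), so V_GS = 1.67 V.
I_D = (V_DD − V_GS)/R = (3.13 − 1.67) / 29.5 = 0.0496 mA.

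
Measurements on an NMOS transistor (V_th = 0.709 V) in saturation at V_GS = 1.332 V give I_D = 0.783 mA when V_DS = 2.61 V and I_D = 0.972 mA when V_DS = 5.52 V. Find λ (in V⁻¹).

λ = 0.106 V⁻¹

With V_GS fixed, I_D ∝ (1 + λ V_DS) in saturation, so I_D2/I_D1 = (1 + λ V_DS2)/(1 + λ V_DS1).
0.972/0.783 = 1.241 = (1 + 5.52 λ)/(1 + 2.61 λ).
Solving: λ (I_D1 V_DS2 − I_D2 V_DS1) = I_D2 − I_D1, so λ = (0.972 − 0.783) / (0.783 × 5.52 − 0.972 × 2.61) = 0.189 / 1.79 = 0.106 V⁻¹.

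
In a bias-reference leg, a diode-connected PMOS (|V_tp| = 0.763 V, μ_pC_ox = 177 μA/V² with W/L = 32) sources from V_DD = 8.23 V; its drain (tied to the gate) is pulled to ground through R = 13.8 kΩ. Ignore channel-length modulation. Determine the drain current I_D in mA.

With gate tied to drain, V_SG = V_SD ≥ V_SG − |V_tp|, so the device is in saturation.
k_p = μ_pC_ox · (W/L) = 5.664 mA/V².
KCL at the drain: ½ k_p (V_SG − |V_tp|)² = (V_DD − V_SG)/R.
Let x = V_SG − 0.763. Then 39.1 x² + x − 7.467 = 0, giving x = 0.424 V (positive root), so V_SG = 1.19 V.
I_D = (V_DD − V_SG)/R = (8.23 − 1.19) / 13.8 = 0.51 mA.

I_D = 0.510 mA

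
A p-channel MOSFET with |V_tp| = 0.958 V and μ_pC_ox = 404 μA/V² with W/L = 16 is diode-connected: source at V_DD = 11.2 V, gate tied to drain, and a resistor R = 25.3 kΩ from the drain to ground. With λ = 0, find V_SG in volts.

V_SG = 1.31 V

With gate tied to drain, V_SG = V_SD ≥ V_SG − |V_tp|, so the device is in saturation.
k_p = μ_pC_ox · (W/L) = 6.464 mA/V².
KCL at the drain: ½ k_p (V_SG − |V_tp|)² = (V_DD − V_SG)/R.
Let x = V_SG − 0.958. Then 81.8 x² + x − 10.24 = 0, giving x = 0.348 V (positive root), so V_SG = 1.31 V.
I_D = (V_DD − V_SG)/R = (11.2 − 1.31) / 25.3 = 0.391 mA.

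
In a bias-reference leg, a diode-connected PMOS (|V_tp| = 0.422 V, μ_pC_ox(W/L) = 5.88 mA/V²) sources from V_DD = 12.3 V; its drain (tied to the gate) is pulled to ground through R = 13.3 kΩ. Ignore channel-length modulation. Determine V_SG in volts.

With gate tied to drain, V_SG = V_SD ≥ V_SG − |V_tp|, so the device is in saturation.
KCL at the drain: ½ k_p (V_SG − |V_tp|)² = (V_DD − V_SG)/R.
Let x = V_SG − 0.422. Then 39.1 x² + x − 11.88 = 0, giving x = 0.539 V (positive root), so V_SG = 0.961 V.
I_D = (V_DD − V_SG)/R = (12.3 − 0.961) / 13.3 = 0.853 mA.

V_SG = 0.961 V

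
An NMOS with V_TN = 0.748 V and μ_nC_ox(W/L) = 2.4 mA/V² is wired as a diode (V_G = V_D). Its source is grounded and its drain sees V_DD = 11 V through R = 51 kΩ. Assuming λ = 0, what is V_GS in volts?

V_GS = 1.15 V

With gate tied to drain, V_GS = V_DS ≥ V_GS − V_TN, so the device is in saturation.
KCL at the drain: ½ k_n (V_GS − V_TN)² = (V_DD − V_GS)/R.
Let x = V_GS − 0.748. Then 61.2 x² + x − 10.25 = 0, giving x = 0.401 V (positive root), so V_GS = 1.15 V.
I_D = (V_DD − V_GS)/R = (11 − 1.15) / 51 = 0.193 mA.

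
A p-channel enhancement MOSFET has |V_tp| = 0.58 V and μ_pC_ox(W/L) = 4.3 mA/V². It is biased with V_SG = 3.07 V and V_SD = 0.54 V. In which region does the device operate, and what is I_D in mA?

Triode; I_D = 5.15 mA

V_ov = V_SG − |V_tp| = 3.07 − 0.58 = 2.49 V.
Since V_SD = 0.54 V < V_ov = 2.49 V, the device is in the triode region.
I_D = k_p [V_ov · V_SD − ½ V_SD²] = 4.3 × [2.49 × 0.54 − 0.5 × 0.54²] = 5.15 mA.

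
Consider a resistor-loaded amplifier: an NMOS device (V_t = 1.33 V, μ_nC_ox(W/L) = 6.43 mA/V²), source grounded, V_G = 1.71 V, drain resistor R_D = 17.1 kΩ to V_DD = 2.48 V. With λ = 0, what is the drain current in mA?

V_GS = V_G = 1.71 V, so V_ov = 1.71 − 1.33 = 0.38 V.
Assume saturation: I_D = ½ k_n V_ov² = 0.5 × 6.43 × 0.38² = 0.464 mA, giving V_DS = V_DD − I_D R_D = 2.48 − 0.464 × 17.1 = -5.46 V.
But -5.46 V < V_ov = 0.38 V, so the device is actually in triode.
In triode I_D = k_n[V_ov V_DS − ½ V_DS²] and I_D = (V_DD − V_DS)/R_D. Equating: 55 V_DS² − 42.78 V_DS + 2.48 = 0, giving V_DS = 0.0631 V (the root below V_ov).
I_D = (2.48 − 0.0631) / 17.1 = 0.141 mA.

I_D = 0.141 mA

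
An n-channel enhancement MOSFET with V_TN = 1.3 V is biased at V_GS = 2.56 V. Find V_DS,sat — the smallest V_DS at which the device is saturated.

The boundary between triode and saturation is V_DS = V_GS − V_TN = V_ov.
V_ov = 2.56 − 1.3 = 1.26 V.

V_DS,sat = 1.26 V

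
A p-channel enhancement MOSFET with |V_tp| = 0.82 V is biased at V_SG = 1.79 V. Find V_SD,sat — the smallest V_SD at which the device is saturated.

V_SD,sat = 0.970 V

The boundary between triode and saturation is V_SD = V_SG − |V_tp| = V_ov.
V_ov = 1.79 − 0.82 = 0.97 V.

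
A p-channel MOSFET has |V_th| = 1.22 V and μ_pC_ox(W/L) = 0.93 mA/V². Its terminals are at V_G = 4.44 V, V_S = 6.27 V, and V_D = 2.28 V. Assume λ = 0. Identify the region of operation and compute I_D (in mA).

Saturation; I_D = 0.173 mA

V_SG = V_S − V_G = 6.27 − 4.44 = 1.83 V; V_SD = V_S − V_D = 6.27 − 2.28 = 3.99 V.
V_ov = V_SG − |V_th| = 1.83 − 1.22 = 0.61 V.
Since V_SD = 3.99 V ≥ V_ov = 0.61 V, the device is in saturation.
I_D = ½ k_p V_ov² = 0.5 × 0.93 × 0.61² = 0.173 mA.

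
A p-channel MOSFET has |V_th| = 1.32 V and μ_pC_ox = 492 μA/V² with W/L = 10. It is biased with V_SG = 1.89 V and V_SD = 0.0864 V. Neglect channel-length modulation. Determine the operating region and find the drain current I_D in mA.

k_p = μ_pC_ox · (W/L) = 4.92 mA/V².
V_ov = V_SG − |V_th| = 1.89 − 1.32 = 0.57 V.
Since V_SD = 0.0864 V < V_ov = 0.57 V, the device is in the triode region.
I_D = k_p [V_ov · V_SD − ½ V_SD²] = 4.92 × [0.57 × 0.0864 − 0.5 × 0.0864²] = 0.224 mA.

Triode; I_D = 0.224 mA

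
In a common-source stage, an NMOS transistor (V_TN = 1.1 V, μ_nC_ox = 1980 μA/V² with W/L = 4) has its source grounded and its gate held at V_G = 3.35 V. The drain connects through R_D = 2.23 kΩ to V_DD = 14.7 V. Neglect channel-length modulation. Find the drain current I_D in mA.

V_GS = V_G = 3.35 V, so V_ov = 3.35 − 1.1 = 2.25 V.
k_n = μ_nC_ox · (W/L) = 7.92 mA/V².
Assume saturation: I_D = ½ k_n V_ov² = 0.5 × 7.92 × 2.25² = 20 mA, giving V_DS = V_DD − I_D R_D = 14.7 − 20 × 2.23 = -30 V.
But -30 V < V_ov = 2.25 V, so the device is actually in triode.
In triode I_D = k_n[V_ov V_DS − ½ V_DS²] and I_D = (V_DD − V_DS)/R_D. Equating: 8.83 V_DS² − 40.74 V_DS + 14.7 = 0, giving V_DS = 0.395 V (the root below V_ov).
I_D = (14.7 − 0.395) / 2.23 = 6.41 mA.

I_D = 6.41 mA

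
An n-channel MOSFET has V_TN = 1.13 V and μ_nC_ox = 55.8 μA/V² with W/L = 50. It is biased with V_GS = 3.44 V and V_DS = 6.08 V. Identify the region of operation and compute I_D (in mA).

k_n = μ_nC_ox · (W/L) = 2.79 mA/V².
V_ov = V_GS − V_TN = 3.44 − 1.13 = 2.31 V.
Since V_DS = 6.08 V ≥ V_ov = 2.31 V, the device is in saturation.
I_D = ½ k_n V_ov² = 0.5 × 2.79 × 2.31² = 7.44 mA.

Saturation; I_D = 7.44 mA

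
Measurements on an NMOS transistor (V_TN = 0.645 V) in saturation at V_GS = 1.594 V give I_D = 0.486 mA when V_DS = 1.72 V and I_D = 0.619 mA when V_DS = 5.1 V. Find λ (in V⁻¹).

With V_GS fixed, I_D ∝ (1 + λ V_DS) in saturation, so I_D2/I_D1 = (1 + λ V_DS2)/(1 + λ V_DS1).
0.619/0.486 = 1.274 = (1 + 5.1 λ)/(1 + 1.72 λ).
Solving: λ (I_D1 V_DS2 − I_D2 V_DS1) = I_D2 − I_D1, so λ = (0.619 − 0.486) / (0.486 × 5.1 − 0.619 × 1.72) = 0.133 / 1.41 = 0.0941 V⁻¹.

λ = 0.0941 V⁻¹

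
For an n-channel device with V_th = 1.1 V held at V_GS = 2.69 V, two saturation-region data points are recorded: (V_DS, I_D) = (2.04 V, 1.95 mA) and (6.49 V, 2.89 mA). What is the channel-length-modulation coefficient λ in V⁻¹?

λ = 0.139 V⁻¹

With V_GS fixed, I_D ∝ (1 + λ V_DS) in saturation, so I_D2/I_D1 = (1 + λ V_DS2)/(1 + λ V_DS1).
2.89/1.95 = 1.482 = (1 + 6.49 λ)/(1 + 2.04 λ).
Solving: λ (I_D1 V_DS2 − I_D2 V_DS1) = I_D2 − I_D1, so λ = (2.89 − 1.95) / (1.95 × 6.49 − 2.89 × 2.04) = 0.94 / 6.76 = 0.139 V⁻¹.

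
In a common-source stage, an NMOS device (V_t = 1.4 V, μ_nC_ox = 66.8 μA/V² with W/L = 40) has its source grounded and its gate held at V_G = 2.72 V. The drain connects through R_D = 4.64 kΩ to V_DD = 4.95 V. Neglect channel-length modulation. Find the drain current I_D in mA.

I_D = 0.997 mA

V_GS = V_G = 2.72 V, so V_ov = 2.72 − 1.4 = 1.32 V.
k_n = μ_nC_ox · (W/L) = 2.672 mA/V².
Assume saturation: I_D = ½ k_n V_ov² = 0.5 × 2.672 × 1.32² = 2.33 mA, giving V_DS = V_DD − I_D R_D = 4.95 − 2.33 × 4.64 = -5.85 V.
But -5.85 V < V_ov = 1.32 V, so the device is actually in triode.
In triode I_D = k_n[V_ov V_DS − ½ V_DS²] and I_D = (V_DD − V_DS)/R_D. Equating: 6.2 V_DS² − 17.37 V_DS + 4.95 = 0, giving V_DS = 0.322 V (the root below V_ov).
I_D = (4.95 − 0.322) / 4.64 = 0.997 mA.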